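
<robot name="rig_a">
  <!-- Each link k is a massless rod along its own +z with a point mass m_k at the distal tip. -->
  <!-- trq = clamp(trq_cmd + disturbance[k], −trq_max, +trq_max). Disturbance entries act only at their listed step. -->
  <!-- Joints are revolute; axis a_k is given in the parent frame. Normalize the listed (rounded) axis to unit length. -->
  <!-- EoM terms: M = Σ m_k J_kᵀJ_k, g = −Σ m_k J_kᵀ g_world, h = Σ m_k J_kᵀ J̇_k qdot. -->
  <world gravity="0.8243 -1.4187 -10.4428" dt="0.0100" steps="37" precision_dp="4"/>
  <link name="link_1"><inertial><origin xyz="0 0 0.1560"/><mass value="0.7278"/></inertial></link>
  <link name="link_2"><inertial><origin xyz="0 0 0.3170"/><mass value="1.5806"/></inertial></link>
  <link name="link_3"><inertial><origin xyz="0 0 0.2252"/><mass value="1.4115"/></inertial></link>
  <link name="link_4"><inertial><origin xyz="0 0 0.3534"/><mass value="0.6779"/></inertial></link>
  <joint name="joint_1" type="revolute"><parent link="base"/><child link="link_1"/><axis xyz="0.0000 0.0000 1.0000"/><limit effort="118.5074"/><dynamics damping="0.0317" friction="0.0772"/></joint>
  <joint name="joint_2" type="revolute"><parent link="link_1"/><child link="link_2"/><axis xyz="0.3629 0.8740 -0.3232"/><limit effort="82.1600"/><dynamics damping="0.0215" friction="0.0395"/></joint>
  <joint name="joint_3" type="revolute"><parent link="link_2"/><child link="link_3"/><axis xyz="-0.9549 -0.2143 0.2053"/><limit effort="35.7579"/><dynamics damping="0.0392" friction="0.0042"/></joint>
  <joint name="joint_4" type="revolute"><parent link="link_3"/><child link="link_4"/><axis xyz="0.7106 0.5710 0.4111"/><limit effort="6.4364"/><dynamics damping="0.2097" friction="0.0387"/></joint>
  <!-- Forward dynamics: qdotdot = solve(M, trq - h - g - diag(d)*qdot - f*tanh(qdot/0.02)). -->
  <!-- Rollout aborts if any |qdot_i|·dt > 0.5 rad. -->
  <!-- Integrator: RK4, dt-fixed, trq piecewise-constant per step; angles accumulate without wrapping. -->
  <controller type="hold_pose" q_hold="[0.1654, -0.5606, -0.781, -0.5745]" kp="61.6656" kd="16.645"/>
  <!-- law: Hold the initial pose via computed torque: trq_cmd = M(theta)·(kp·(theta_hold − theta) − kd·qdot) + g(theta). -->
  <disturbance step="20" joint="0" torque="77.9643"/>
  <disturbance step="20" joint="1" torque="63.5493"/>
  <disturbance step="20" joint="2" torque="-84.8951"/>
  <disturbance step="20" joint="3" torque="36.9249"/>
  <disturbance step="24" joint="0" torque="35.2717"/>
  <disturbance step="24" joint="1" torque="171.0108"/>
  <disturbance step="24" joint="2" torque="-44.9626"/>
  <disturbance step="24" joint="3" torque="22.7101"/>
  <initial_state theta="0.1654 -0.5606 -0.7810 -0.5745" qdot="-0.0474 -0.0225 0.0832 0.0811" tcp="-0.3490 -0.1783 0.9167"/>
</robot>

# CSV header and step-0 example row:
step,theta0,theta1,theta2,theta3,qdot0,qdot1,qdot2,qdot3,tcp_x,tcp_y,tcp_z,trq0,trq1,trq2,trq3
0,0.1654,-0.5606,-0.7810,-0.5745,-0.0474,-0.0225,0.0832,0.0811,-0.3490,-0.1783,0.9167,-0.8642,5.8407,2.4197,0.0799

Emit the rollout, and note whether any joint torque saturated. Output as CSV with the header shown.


step,theta0,theta1,theta2,theta3,qdot0,qdot1,qdot2,qdot3,tcp_x,tcp_y,tcp_z,trq0,trq1,trq2,trq3
1,0.1650,-0.5608,-0.7802,-0.5739,-0.0275,-0.0179,0.0680,0.0425,-0.3493,-0.1780,0.9168,-0.9273,5.7714,2.4743,0.0681
2,0.1648,-0.5610,-0.7796,-0.5736,-0.0133,-0.0140,0.0552,0.0157,-0.3496,-0.1777,0.9168,-0.9799,5.7114,2.5219,0.0558
3,0.1647,-0.5611,-0.7791,-0.5735,-0.0057,-0.0110,0.0453,0.0035,-0.3498,-0.1775,0.9168,-1.0215,5.6596,2.5635,0.0413
4,0.1647,-0.5612,-0.7787,-0.5735,-0.0023,-0.0086,0.0372,-0.0001,-0.3500,-0.1773,0.9168,-1.0548,5.6148,2.6000,0.0262
5,0.1647,-0.5613,-0.7784,-0.5735,-0.0009,-0.0066,0.0298,-0.0011,-0.3502,-0.1771,0.9168,-1.0824,5.5759,2.6321,0.0121
6,0.1647,-0.5613,-0.7781,-0.5735,-0.0004,-0.0050,0.0233,-0.0013,-0.3503,-0.1770,0.9168,-1.1060,5.5422,2.6603,-0.0004
7,0.1647,-0.5614,-0.7779,-0.5735,-0.0001,-0.0036,0.0175,-0.0012,-0.3504,-0.1769,0.9168,-1.1263,5.5129,2.6850,-0.0115
8,0.1647,-0.5614,-0.7778,-0.5735,0.0001,-0.0025,0.0126,-0.0011,-0.3504,-0.1768,0.9168,-1.1438,5.4875,2.7068,-0.0213
9,0.1647,-0.5614,-0.7777,-0.5736,0.0002,-0.0016,0.0085,-0.0010,-0.3505,-0.1768,0.9168,-1.1590,5.4654,2.7258,-0.0298
10,0.1647,-0.5614,-0.7776,-0.5736,0.0003,-0.0008,0.0050,-0.0008,-0.3505,-0.1768,0.9168,-1.1722,5.4463,2.7425,-0.0372
11,0.1647,-0.5614,-0.7776,-0.5736,0.0004,-0.0002,0.0020,-0.0007,-0.3505,-0.1767,0.9168,-1.1835,5.4296,2.7570,-0.0437
12,0.1647,-0.5614,-0.7775,-0.5736,0.0005,0.0004,-0.0004,-0.0006,-0.3505,-0.1767,0.9168,-1.1933,5.4152,2.7698,-0.0494
13,0.1647,-0.5614,-0.7776,-0.5736,0.0005,0.0008,-0.0025,-0.0005,-0.3505,-0.1768,0.9168,-1.2018,5.4026,2.7809,-0.0543
14,0.1647,-0.5614,-0.7776,-0.5736,0.0006,0.0011,-0.0041,-0.0004,-0.3505,-0.1768,0.9168,-1.2090,5.3917,2.7906,-0.0586
15,0.1647,-0.5614,-0.7776,-0.5736,0.0007,0.0014,-0.0055,-0.0003,-0.3505,-0.1768,0.9168,-1.2152,5.3822,2.7991,-0.0623
16,0.1647,-0.5614,-0.7777,-0.5736,0.0007,0.0016,-0.0066,-0.0002,-0.3504,-0.1768,0.9168,-1.2206,5.3739,2.8066,-0.0656
17,0.1647,-0.5614,-0.7778,-0.5736,0.0007,0.0018,-0.0075,-0.0002,-0.3504,-0.1769,0.9168,-1.2251,5.3667,2.8131,-0.0684
18,0.1647,-0.5614,-0.7779,-0.5736,0.0007,0.0019,-0.0082,-0.0002,-0.3504,-0.1769,0.9168,-1.2290,5.3604,2.8188,-0.0709
19,0.1647,-0.5613,-0.7779,-0.5736,0.0008,0.0020,-0.0087,-0.0001,-0.3503,-0.1769,0.9168,-1.2323,5.3549,2.8237,-0.0731
20,0.1647,-0.5613,-0.7780,-0.5736,0.0008,0.0021,-0.0091,-0.0001,-0.3503,-0.1770,0.9168,76.7292,68.8994,-35.7579,6.4364
21,0.2077,-0.5580,-0.7600,-0.5953,8.6530,0.6818,3.7520,-4.1892,-0.3501,-0.1787,0.9178,-14.4292,-4.7234,9.2632,-1.1960
22,0.2875,-0.5517,-0.7237,-0.6306,7.2865,0.5771,3.4551,-2.9167,-0.3501,-0.1825,0.9189,-12.6325,-1.5398,8.1355,-1.0131
23,0.3541,-0.5463,-0.6911,-0.6552,6.0259,0.4906,3.0468,-2.0428,-0.3507,-0.1866,0.9192,-11.0662,0.8905,7.0747,-0.7946
24,0.4087,-0.5418,-0.6628,-0.6725,4.8998,0.4120,2.6012,-1.4269,-0.3514,-0.1906,0.9189,25.5678,82.1600,-35.7579,6.4364
25,0.4583,-0.5339,-0.6504,-0.7091,5.0962,1.1341,-0.0489,-5.7861,-0.3492,-0.1942,0.9178,-14.4504,-9.3559,12.4359,-1.6745
26,0.5050,-0.5240,-0.6499,-0.7588,4.2059,0.8645,0.1280,-4.1920,-0.3443,-0.1975,0.9163,-12.5298,-6.4580,10.8249,-1.4859
27,0.5429,-0.5164,-0.6483,-0.7946,3.3580,0.6583,0.1755,-3.0088,-0.3400,-0.2005,0.9150,-10.8629,-4.1609,9.4336,-1.2861
28,0.5726,-0.5106,-0.6466,-0.8202,2.5877,0.4968,0.1560,-2.1167,-0.3364,-0.2032,0.9140,-9.4198,-2.3401,8.2399,-1.0888
29,0.5951,-0.5063,-0.6453,-0.8379,1.9066,0.3682,0.1030,-1.4371,-0.3333,-0.2055,0.9134,-8.1727,-0.8890,7.2204,-0.9015
30,0.6112,-0.5031,-0.6446,-0.8496,1.3147,0.2642,0.0347,-0.9161,-0.3308,-0.2073,0.9131,-7.0966,0.2780,6.3525,-0.7277
31,0.6219,-0.5009,-0.6446,-0.8567,0.8070,0.1794,-0.0376,-0.5151,-0.3287,-0.2087,0.9131,-6.1692,1.2271,5.6142,-0.5691
32,0.6278,-0.4995,-0.6453,-0.8603,0.3760,0.1097,-0.1085,-0.2066,-0.3270,-0.2097,0.9132,-5.3709,2.0087,4.9869,-0.4260
33,0.6297,-0.4987,-0.6467,-0.8612,0.0137,0.0518,-0.1773,0.0243,-0.3257,-0.2104,0.9135,-4.6855,2.6603,4.4554,-0.2962
34,0.6285,-0.4984,-0.6488,-0.8602,-0.2642,0.0060,-0.2310,0.1755,-0.3247,-0.2107,0.9138,-4.1186,3.2094,4.0053,-0.1709
35,0.6247,-0.4985,-0.6513,-0.8579,-0.4889,-0.0309,-0.2736,0.2896,-0.3240,-0.2107,0.9142,-3.6363,3.6703,3.6242,-0.0611
36,0.6189,-0.4990,-0.6542,-0.8545,-0.6721,-0.0613,-0.3099,0.3747,-0.3235,-0.2105,0.9146,-3.2232,4.0637,3.3022,0.0341
37,0.6114,-0.4997,-0.6575,-0.8505,-0.8199,-0.0864,-0.3406,0.4370,-0.3233,-0.2100,0.9151,,,,
# any joint saturated: yes


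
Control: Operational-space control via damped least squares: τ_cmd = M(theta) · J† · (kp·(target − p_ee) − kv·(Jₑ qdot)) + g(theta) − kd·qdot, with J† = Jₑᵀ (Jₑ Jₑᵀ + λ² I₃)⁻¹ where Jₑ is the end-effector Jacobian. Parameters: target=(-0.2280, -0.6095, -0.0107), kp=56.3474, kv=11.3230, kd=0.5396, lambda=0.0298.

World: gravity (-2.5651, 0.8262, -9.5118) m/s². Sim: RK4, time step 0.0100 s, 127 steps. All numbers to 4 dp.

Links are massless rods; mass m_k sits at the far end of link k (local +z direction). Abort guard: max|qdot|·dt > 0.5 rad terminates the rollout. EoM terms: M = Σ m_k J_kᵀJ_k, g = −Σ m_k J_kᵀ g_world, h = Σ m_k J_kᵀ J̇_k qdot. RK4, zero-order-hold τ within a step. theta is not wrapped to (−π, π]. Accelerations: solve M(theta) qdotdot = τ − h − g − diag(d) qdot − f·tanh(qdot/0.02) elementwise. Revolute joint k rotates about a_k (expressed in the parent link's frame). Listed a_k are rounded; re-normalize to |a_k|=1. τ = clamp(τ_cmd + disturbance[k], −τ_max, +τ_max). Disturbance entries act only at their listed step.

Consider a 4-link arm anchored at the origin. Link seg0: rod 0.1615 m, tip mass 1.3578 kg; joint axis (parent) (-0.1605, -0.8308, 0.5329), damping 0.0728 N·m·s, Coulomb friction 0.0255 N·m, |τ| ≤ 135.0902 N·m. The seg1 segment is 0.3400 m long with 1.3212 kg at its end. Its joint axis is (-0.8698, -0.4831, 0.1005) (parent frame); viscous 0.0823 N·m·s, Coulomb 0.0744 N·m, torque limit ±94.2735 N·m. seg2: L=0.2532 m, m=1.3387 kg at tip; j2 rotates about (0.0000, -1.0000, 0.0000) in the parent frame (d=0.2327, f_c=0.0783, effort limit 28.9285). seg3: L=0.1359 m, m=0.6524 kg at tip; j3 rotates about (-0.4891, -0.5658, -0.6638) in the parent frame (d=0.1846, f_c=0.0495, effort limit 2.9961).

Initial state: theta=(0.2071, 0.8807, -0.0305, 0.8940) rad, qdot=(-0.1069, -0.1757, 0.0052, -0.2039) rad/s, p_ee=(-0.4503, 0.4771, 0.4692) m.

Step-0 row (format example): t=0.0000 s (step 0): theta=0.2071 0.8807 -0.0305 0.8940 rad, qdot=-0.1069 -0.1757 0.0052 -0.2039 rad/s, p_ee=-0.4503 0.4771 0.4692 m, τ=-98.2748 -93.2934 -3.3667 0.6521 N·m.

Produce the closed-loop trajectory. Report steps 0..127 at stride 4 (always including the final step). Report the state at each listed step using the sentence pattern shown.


t=0.0400 s (step 4): theta=0.0827 0.8393 0.2890 0.9816 rad, qdot=-4.8206 -1.6434 12.3994 0.8130 rad/s, p_ee=-0.4401 0.4372 0.4764 m, τ=-33.8688 -32.2793 -0.1480 0.3242 N·m.
t=0.0800 s (step 8): theta=-0.0984 0.7467 0.7798 0.9899 rad, qdot=-3.8528 -3.0960 11.5826 -0.1290 rad/s, p_ee=-0.4007 0.3514 0.4822 m, τ=4.7739 -8.3589 5.7375 0.1133 N·m.
t=0.1200 s (step 12): theta=-0.2127 0.5835 1.2088 0.9699 rad, qdot=-1.8064 -5.1747 9.9247 -0.8378 rad/s, p_ee=-0.3490 0.2547 0.4707 m, τ=12.7891 -4.4783 4.1725 -0.1392 N·m.
t=0.1600 s (step 16): theta=-0.2398 0.3245 1.5745 0.9265 rad, qdot=0.4767 -7.8602 8.3491 -1.2523 rad/s, p_ee=-0.3016 0.1617 0.4430 m, τ=11.6709 -4.6478 0.4868 -0.2924 N·m.
t=0.2000 s (step 20): theta=-0.1732 -0.0493 1.8715 0.8786 rad, qdot=2.8705 -10.8377 6.4170 -0.9664 rad/s, p_ee=-0.2652 0.0795 0.4085 m, τ=5.6433 -4.6691 -2.0911 -0.4792 N·m.
t=0.2400 s (step 24): theta=-0.0107 -0.5352 2.0792 0.8572 rad, qdot=5.2293 -13.2615 3.8524 -0.0156 rad/s, p_ee=-0.2457 0.0024 0.3784 m, τ=-2.5806 -2.1829 -1.9701 -0.5924 N·m.
t=0.2800 s (step 28): theta=0.2280 -1.0772 2.1726 0.8546 rad, qdot=6.2737 -13.2950 0.7877 -0.4815 rad/s, p_ee=-0.2417 -0.0868 0.3515 m, τ=-4.5615 5.6347 0.0597 0.2032 N·m.
t=0.3200 s (step 32): theta=0.4477 -1.5559 2.1501 0.8037 rad, qdot=4.3769 -10.3396 -1.6996 -1.7955 rad/s, p_ee=-0.2297 -0.1888 0.3204 m, τ=0.8879 15.3304 2.0493 0.9314 N·m.
t=0.3600 s (step 36): theta=0.5844 -1.8970 2.0551 0.7398 rad, qdot=2.7577 -6.7686 -2.8342 -1.3714 rad/s, p_ee=-0.1963 -0.2812 0.2871 m, τ=5.1335 21.3060 3.6560 0.6274 N·m.
t=0.4000 s (step 40): theta=0.6944 -2.1057 1.9391 0.6841 rad, qdot=2.9630 -3.8069 -2.8009 -1.5662 rad/s, p_ee=-0.1566 -0.3529 0.2513 m, τ=6.3436 23.1143 4.5503 0.8059 N·m.
t=0.4400 s (step 44): theta=0.8247 -2.2133 1.8406 0.6124 rad, qdot=3.3835 -1.7229 -2.0655 -1.9437 rad/s, p_ee=-0.1204 -0.4022 0.2210 m, τ=2.4817 18.8290 4.7811 0.9990 N·m.
t=0.4800 s (step 48): theta=0.9376 -2.2561 1.7740 0.5394 rad, qdot=1.9395 -0.5532 -1.2971 -1.6017 rad/s, p_ee=-0.0918 -0.4312 0.2046 m, τ=-3.5098 10.5818 3.9460 0.7039 N·m.
t=0.5200 s (step 52): theta=0.9628 -2.2675 1.7332 0.4853 rad, qdot=-0.7295 -0.1148 -0.7835 -1.1205 rad/s, p_ee=-0.0768 -0.4465 0.1982 m, τ=-5.2469 5.1851 2.2521 0.3619 N·m.
t=0.5600 s (step 56): theta=0.8825 -2.2723 1.7075 0.4470 rad, qdot=-3.1913 -0.1913 -0.5592 -0.8050 rad/s, p_ee=-0.0748 -0.4553 0.1930 m, τ=-4.3086 3.0392 0.7532 0.1753 N·m.
t=0.6000 s (step 60): theta=0.7178 -2.2871 1.6836 0.4214 rad, qdot=-4.9032 -0.5815 -0.6983 -0.4501 rad/s, p_ee=-0.0803 -0.4620 0.1844 m, τ=-2.3906 3.4417 0.1630 0.0631 N·m.
t=0.6400 s (step 64): theta=0.5040 -2.3193 1.6470 0.4119 rad, qdot=-5.6126 -1.0047 -1.1762 -0.0184 rad/s, p_ee=-0.0895 -0.4703 0.1692 m, τ=0.3681 6.5065 0.7769 0.0388 N·m.
t=0.6800 s (step 68): theta=0.2843 -2.3635 1.5885 0.4134 rad, qdot=-5.2172 -1.1473 -1.7465 0.1021 rad/s, p_ee=-0.1031 -0.4817 0.1448 m, τ=3.3655 11.2152 2.3871 0.2755 N·m.
t=0.7200 s (step 72): theta=0.0960 -2.4062 1.5106 0.4168 rad, qdot=-4.1484 -0.9409 -2.0978 0.0304 rad/s, p_ee=-0.1222 -0.4945 0.1139 m, τ=5.0515 14.8353 4.1355 0.5615 N·m.
t=0.7600 s (step 76): theta=-0.0472 -2.4365 1.4252 0.4170 rad, qdot=-3.0420 -0.5659 -2.1238 -0.0259 rad/s, p_ee=-0.1442 -0.5055 0.0827 m, τ=5.2140 16.2549 5.3032 0.7059 N·m.
t=0.8000 s (step 80): theta=-0.1509 -2.4516 1.3438 0.4142 rad, qdot=-2.1882 -0.1959 -1.9225 -0.1151 rad/s, p_ee=-0.1646 -0.5140 0.0561 m, τ=4.6470 16.1485 5.8140 0.7700 N·m.
t=0.8400 s (step 84): theta=-0.2258 -2.4533 1.2725 0.4088 rad, qdot=-1.5927 0.0903 -1.6369 -0.1456 rad/s, p_ee=-0.1810 -0.5208 0.0358 m, τ=3.8566 15.2948 5.8882 0.7514 N·m.
t=0.8800 s (step 88): theta=-0.2810 -2.4456 1.2127 0.4031 rad, qdot=-1.1923 0.2860 -1.3596 -0.1393 rad/s, p_ee=-0.1930 -0.5269 0.0216 m, τ=3.1156 14.2431 5.7595 0.6973 N·m.
t=0.9200 s (step 92): theta=-0.3231 -2.4313 1.1630 0.3979 rad, qdot=-0.9319 0.4156 -1.1347 -0.1203 rad/s, p_ee=-0.2010 -0.5329 0.0125 m, τ=2.5206 13.2327 5.5715 0.6382 N·m.
t=0.9600 s (step 96): theta=-0.3567 -2.4131 1.1212 0.3935 rad, qdot=-0.7605 0.4898 -0.9607 -0.0998 rad/s, p_ee=-0.2062 -0.5390 0.0070 m, τ=2.0829 12.3968 5.3888 0.5869 N·m.
t=1.0000 s (step 100): theta=-0.3847 -2.3927 1.0856 0.3899 rad, qdot=-0.6448 0.5209 -0.8273 -0.0814 rad/s, p_ee=-0.2092 -0.5451 0.0041 m, τ=1.7834 11.7713 5.2366 0.5471 N·m.
t=1.0400 s (step 104): theta=-0.4088 -2.3718 1.0546 0.3869 rad, qdot=-0.5638 0.5201 -0.7235 -0.0661 rad/s, p_ee=-0.2109 -0.5511 0.0029 m, τ=1.5942 11.3440 5.1210 0.5185 N·m.
t=1.0800 s (step 108): theta=-0.4301 -2.3514 1.0274 0.3845 rad, qdot=-0.5042 0.4976 -0.6405 -0.0536 rad/s, p_ee=-0.2118 -0.5569 0.0026 m, τ=1.4878 11.0826 5.0397 0.4994 N·m.
t=1.1200 s (step 112): theta=-0.4493 -2.3322 1.0032 0.3826 rad, qdot=-0.4578 0.4618 -0.5724 -0.0437 rad/s, p_ee=-0.2123 -0.5621 0.0029 m, τ=1.4401 10.9494 4.9878 0.4880 N·m.
t=1.1600 s (step 116): theta=-0.4668 -2.3146 0.9815 0.3810 rad, qdot=-0.4197 0.4192 -0.5150 -0.0362 rad/s, p_ee=-0.2126 -0.5669 0.0033 m, τ=1.4317 10.9086 4.9593 0.4824 N·m.
t=1.2000 s (step 120): theta=-0.4829 -2.2987 0.9619 0.3796 rad, qdot=-0.3866 0.3744 -0.4658 -0.0307 rad/s, p_ee=-0.2128 -0.5712 0.0038 m, τ=1.4473 10.9298 4.9488 0.4811 N·m.
t=1.2400 s (step 124): theta=-0.4978 -2.2846 0.9441 0.3785 rad, qdot=-0.3569 0.3307 -0.4231 -0.0265 rad/s, p_ee=-0.2132 -0.5750 0.0041 m, τ=1.4760 10.9886 4.9515 0.4825 N·m.
t=1.2700 s (step 127): theta=-0.5082 -2.2751 0.9319 0.3777 rad, qdot=-0.3362 0.2998 -0.3945 -0.0241 rad/s, p_ee=-0.2135 -0.5775 0.0042 m.


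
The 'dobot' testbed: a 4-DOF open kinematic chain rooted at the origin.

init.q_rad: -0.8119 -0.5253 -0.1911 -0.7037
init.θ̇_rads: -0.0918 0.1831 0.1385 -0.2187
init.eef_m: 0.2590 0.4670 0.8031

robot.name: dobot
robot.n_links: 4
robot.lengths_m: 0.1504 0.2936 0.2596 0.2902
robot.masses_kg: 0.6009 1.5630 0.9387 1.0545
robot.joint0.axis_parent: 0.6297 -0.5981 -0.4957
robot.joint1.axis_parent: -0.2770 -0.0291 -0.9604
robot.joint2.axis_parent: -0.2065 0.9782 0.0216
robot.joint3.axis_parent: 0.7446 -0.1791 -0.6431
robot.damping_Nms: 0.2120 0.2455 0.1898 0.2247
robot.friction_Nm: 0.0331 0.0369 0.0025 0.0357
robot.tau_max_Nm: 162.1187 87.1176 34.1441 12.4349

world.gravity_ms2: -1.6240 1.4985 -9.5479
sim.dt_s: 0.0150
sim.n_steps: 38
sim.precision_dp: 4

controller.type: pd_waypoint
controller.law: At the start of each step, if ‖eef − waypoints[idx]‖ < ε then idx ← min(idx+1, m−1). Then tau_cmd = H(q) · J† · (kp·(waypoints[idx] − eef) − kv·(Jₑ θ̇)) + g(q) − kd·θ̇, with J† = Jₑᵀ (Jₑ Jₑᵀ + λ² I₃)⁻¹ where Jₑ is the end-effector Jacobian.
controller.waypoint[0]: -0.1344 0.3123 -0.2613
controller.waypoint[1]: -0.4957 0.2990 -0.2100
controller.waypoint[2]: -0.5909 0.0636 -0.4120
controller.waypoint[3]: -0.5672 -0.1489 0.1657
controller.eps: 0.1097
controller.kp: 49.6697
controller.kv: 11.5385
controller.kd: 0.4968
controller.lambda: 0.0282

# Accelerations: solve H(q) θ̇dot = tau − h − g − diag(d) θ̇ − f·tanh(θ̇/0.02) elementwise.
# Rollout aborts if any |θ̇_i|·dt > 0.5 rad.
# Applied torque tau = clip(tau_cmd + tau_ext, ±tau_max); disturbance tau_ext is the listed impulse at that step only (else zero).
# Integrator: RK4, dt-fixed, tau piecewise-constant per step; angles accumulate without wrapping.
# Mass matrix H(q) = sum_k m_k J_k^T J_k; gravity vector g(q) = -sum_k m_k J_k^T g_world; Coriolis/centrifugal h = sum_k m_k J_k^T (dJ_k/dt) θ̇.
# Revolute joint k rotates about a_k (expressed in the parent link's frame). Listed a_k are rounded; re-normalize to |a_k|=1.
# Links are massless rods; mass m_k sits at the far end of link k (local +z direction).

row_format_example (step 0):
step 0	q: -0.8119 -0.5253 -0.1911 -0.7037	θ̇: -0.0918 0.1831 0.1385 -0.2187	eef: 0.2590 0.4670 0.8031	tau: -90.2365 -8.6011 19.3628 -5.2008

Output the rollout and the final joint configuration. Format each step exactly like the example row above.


step 1	q: -0.8349 -0.5583 -0.2091 -0.7589	θ̇: -2.9209 -4.2839 -2.4519 -6.9145	eef: 0.2568 0.4689 0.7966	tau: -75.1212 -4.3926 16.8028 -1.1282
step 2	q: -0.8944 -0.6279 -0.2625 -0.8773	θ̇: -4.9624 -4.8200 -4.5973 -8.8146	eef: 0.2539 0.4696 0.7814	tau: -57.8884 -0.8763 12.8550 -0.3941
step 3	q: -0.9800 -0.6925 -0.3450 -1.0099	θ̇: -6.4175 -3.7803 -6.3684 -8.8332	eef: 0.2530 0.4700 0.7585	tau: -35.7229 1.8189 8.0612 -0.7585
step 4	q: -1.0825 -0.7401 -0.4481 -1.1373	θ̇: -7.2415 -2.6554 -7.3369 -8.1449	eef: 0.2542 0.4710 0.7282	tau: -15.4868 4.0156 3.5548 -1.3494
step 5	q: -1.1935 -0.7738 -0.5596 -1.2534	θ̇: -7.5553 -1.9276 -7.4736 -7.3650	eef: 0.2564 0.4732 0.6917	tau: -0.0336 5.7886 -0.1366 -1.7902
step 6	q: -1.3069 -0.7994 -0.6690 -1.3586	θ̇: -7.5566 -1.5386 -7.0692 -6.7184	eef: 0.2585 0.4769 0.6503	tau: 10.7460 7.1293 -2.8953 -2.0088
step 7	q: -1.4190 -0.8207 -0.7704 -1.4550	θ̇: -7.4021 -1.3377 -6.4207 -6.2005	eef: 0.2596 0.4819 0.6059	tau: 17.8645 8.0779 -4.8304 -2.0736
step 8	q: -1.5284 -0.8398 -0.8614 -1.5443	θ̇: -7.1828 -1.2267 -5.7102 -5.7569	eef: 0.2592 0.4876 0.5599	tau: 22.3533 8.7076 -6.1338 -2.0628
step 9	q: -1.6343 -0.8575 -0.9420 -1.6274	θ̇: -6.9434 -1.1568 -5.0224 -5.3513	eef: 0.2572 0.4936 0.5134	tau: 25.0195 9.0930 -6.9891 -2.0245
step 10	q: -1.7366 -0.8744 -1.0126 -1.7045	θ̇: -6.7037 -1.1063 -4.3890 -4.9684	eef: 0.2534 0.4997 0.4672	tau: 26.4408 9.2976 -7.5403 -1.9828
step 11	q: -1.8355 -0.8907 -1.0742 -1.7761	θ̇: -6.4716 -1.0655 -3.8177 -4.6029	eef: 0.2481 0.5054 0.4219	tau: 27.0188 9.3721 -7.8902 -1.9482
step 12	q: -1.9309 -0.9064 -1.1277 -1.8424	θ̇: -6.2494 -1.0298 -3.3069 -4.2538	eef: 0.2413 0.5107 0.3777	tau: 27.0311 9.3562 -8.1095 -1.9247
step 13	q: -2.0230 -0.9216 -1.1739 -1.9036	θ̇: -6.0371 -0.9973 -2.8515 -3.9209	eef: 0.2332 0.5152 0.3351	tau: 26.6703 9.2800 -8.2460 -1.9134
step 14	q: -2.1121 -0.9363 -1.2136 -1.9599	θ̇: -5.8336 -0.9670 -2.4460 -3.6044	eef: 0.2240 0.5191 0.2940	tau: 26.0705 9.1660 -8.3315 -1.9140
step 15	q: -2.1981 -0.9506 -1.2476 -2.0116	θ̇: -5.6372 -0.9385 -2.0850 -3.3044	eef: 0.2138 0.5221 0.2546	tau: 25.3252 9.0303 -8.3868 -1.9250
step 16	q: -2.2813 -0.9644 -1.2765 -2.0590	θ̇: -5.4462 -0.9115 -1.7637 -3.0208	eef: 0.2028 0.5243 0.2170	tau: 24.4989 8.8844 -8.4249 -1.9450
step 17	q: -2.3616 -0.9779 -1.3009 -2.1022	θ̇: -5.2592 -0.8861 -1.4782 -2.7538	eef: 0.1911 0.5257 0.1810	tau: 23.6355 8.7359 -8.4538 -1.9722
step 18	q: -2.4391 -0.9910 -1.3211 -2.1416	θ̇: -5.0747 -0.8620 -1.2250 -2.5031	eef: 0.1789 0.5262 0.1467	tau: 22.7636 8.5894 -8.4773 -2.0049
step 19	q: -2.5139 -1.0038 -1.3378 -2.1774	θ̇: -4.8916 -0.8389 -1.0013 -2.2688	eef: 0.1662 0.5260 0.1141	tau: 21.9009 8.4474 -8.4971 -2.0413
step 20	q: -2.5859 -1.0162 -1.3514 -2.2097	θ̇: -4.7092 -0.8167 -0.8047 -2.0506	eef: 0.1532 0.5250 0.0831	tau: 21.0571 8.3106 -8.5128 -2.0796
step 21	q: -2.6552 -1.0283 -1.3622 -2.2389	θ̇: -4.5268 -0.7950 -0.6333 -1.8483	eef: 0.1399 0.5232 0.0537	tau: 20.2358 8.1784 -8.5229 -2.1184
step 22	q: -2.7218 -1.0401 -1.3706 -2.2652	θ̇: -4.3443 -0.7736 -0.4854 -1.6617	eef: 0.1265 0.5207 0.0259	tau: 19.4367 8.0499 -8.5255 -2.1560
step 23	q: -2.7856 -1.0515 -1.3769 -2.2888	θ̇: -4.1616 -0.7522 -0.3594 -1.4905	eef: 0.1130 0.5176 -0.0005	tau: 18.6572 7.9231 -8.5183 -2.1913
step 24	q: -2.8467 -1.0626 -1.3815 -2.3100	θ̇: -3.9792 -0.7306 -0.2537 -1.3343	eef: 0.0995 0.5138 -0.0253	tau: 17.8929 7.7964 -8.4991 -2.2230
step 25	q: -2.9050 -1.0734 -1.3847 -2.3289	θ̇: -3.7973 -0.7085 -0.1669 -1.1927	eef: 0.0861 0.5094 -0.0487	tau: 17.1394 7.6679 -8.4660 -2.2502
step 26	q: -2.9607 -1.0839 -1.3867 -2.3458	θ̇: -3.6168 -0.6858 -0.0976 -1.0651	eef: 0.0728 0.5046 -0.0707	tau: 16.3921 7.5360 -8.4176 -2.2721
step 27	q: -3.0136 -1.0940 -1.3877 -2.3609	θ̇: -3.4381 -0.6625 -0.0442 -0.9509	eef: 0.0597 0.4992 -0.0912	tau: 15.6475 7.3994 -8.3531 -2.2883
step 28	q: -3.0638 -1.1038 -1.3881 -2.3744	θ̇: -3.2621 -0.6386 -0.0053 -0.8492	eef: 0.0468 0.4935 -0.1103	tau: 14.9028 7.2571 -8.2723 -2.2985
step 29	q: -3.1115 -1.1132 -1.3880 -2.3865	θ̇: -3.0896 -0.6140 0.0204 -0.7588	eef: 0.0343 0.4873 -0.1281	tau: 14.1562 7.1083 -8.1752 -2.3030
step 30	q: -3.1566 -1.1222 -1.3875 -2.3972	θ̇: -2.9211 -0.5889 0.0348 -0.6796	eef: 0.0221 0.4809 -0.1445	tau: 13.4077 6.9534 -8.0631 -2.3015
step 31	q: -3.1992 -1.1308 -1.3870 -2.4069	θ̇: -2.7571 -0.5633 0.0399 -0.6109	eef: 0.0103 0.4743 -0.1596	tau: 12.6581 6.7927 -7.9377 -2.2943
step 32	q: -3.2394 -1.1391 -1.3864 -2.4156	θ̇: -2.5983 -0.5373 0.0372 -0.5515	eef: -0.0010 0.4675 -0.1735	tau: 11.9088 6.6266 -7.8007 -2.2819
step 33	q: -3.2772 -1.1470 -1.3859 -2.4235	θ̇: -2.4450 -0.5112 0.0280 -0.5004	eef: -0.0118 0.4605 -0.1862	tau: 11.1620 6.4559 -7.6542 -2.2650
step 34	q: -3.3128 -1.1544 -1.3856 -2.4307	θ̇: -2.2974 -0.4851 0.0138 -0.4567	eef: -0.0221 0.4535 -0.1978	tau: 10.4204 6.2817 -7.5005 -2.2444
step 35	q: -3.3462 -1.1615 -1.3855 -2.4373	θ̇: -2.1558 -0.4591 -0.0040 -0.4196	eef: -0.0318 0.4465 -0.2082	tau: 9.6871 6.1051 -7.3418 -2.2206
step 36	q: -3.3775 -1.1682 -1.3857 -2.4433	θ̇: -2.0204 -0.4333 -0.0242 -0.3882	eef: -0.0410 0.4396 -0.2177	tau: 8.9650 5.9274 -7.1803 -2.1943
step 37	q: -3.4069 -1.1745 -1.3862 -2.4489	θ̇: -1.8911 -0.4081 -0.0462 -0.3614	eef: -0.0497 0.4327 -0.2261	tau: 8.2571 5.7494 -7.0178 -2.1664
step 38	q: -3.4343 -1.1805 -1.3871 -2.4542	θ̇: -1.7680 -0.3835 -0.0693 -0.3382	eef: -0.0578 0.4260 -0.2337
final q (rad): -3.4343 -1.1805 -1.3871 -2.4542


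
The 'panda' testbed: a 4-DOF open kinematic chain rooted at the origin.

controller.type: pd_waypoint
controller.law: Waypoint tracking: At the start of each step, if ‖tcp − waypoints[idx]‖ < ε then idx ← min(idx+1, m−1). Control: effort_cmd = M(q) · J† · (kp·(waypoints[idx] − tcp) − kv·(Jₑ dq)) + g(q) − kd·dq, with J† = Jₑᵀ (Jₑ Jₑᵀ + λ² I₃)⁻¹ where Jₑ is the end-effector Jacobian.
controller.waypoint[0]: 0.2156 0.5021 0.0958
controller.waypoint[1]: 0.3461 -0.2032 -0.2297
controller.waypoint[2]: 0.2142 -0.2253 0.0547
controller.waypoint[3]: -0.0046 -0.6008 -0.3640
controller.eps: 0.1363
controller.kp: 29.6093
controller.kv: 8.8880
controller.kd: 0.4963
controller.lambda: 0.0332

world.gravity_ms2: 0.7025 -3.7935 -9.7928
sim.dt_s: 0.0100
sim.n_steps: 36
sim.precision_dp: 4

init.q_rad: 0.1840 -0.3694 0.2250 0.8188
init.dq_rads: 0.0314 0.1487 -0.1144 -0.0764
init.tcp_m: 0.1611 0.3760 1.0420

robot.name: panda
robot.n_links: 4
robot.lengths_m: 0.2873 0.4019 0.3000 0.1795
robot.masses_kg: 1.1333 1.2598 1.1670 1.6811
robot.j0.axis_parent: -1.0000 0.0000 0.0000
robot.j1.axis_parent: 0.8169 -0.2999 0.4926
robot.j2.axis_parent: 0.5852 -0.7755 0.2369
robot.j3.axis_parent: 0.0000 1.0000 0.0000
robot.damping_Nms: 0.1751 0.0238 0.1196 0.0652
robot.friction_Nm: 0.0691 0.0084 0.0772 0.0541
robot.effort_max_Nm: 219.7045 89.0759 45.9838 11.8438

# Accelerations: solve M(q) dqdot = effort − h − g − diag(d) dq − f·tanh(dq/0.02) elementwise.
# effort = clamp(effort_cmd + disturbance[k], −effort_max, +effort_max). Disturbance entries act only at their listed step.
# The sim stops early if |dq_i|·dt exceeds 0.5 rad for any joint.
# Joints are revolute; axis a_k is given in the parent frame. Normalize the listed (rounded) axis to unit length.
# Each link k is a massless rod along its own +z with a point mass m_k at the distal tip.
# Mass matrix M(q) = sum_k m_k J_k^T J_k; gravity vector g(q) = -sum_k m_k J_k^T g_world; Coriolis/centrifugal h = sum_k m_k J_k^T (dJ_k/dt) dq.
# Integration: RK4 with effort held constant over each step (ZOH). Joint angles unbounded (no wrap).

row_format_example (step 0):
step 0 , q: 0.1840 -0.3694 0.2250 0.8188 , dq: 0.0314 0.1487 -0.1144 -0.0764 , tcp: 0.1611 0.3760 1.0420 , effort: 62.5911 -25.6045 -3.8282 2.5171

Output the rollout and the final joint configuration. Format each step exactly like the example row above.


step 1 , q: 0.1857 -0.3678 0.2276 0.8296 , dq: 0.3164 0.1777 0.6085 2.2017 , tcp: 0.1610 0.3760 1.0410 , effort: 56.7564 -22.8566 -3.6310 1.0262
step 2 , q: 0.1902 -0.3655 0.2356 0.8591 , dq: 0.5774 0.2918 0.9804 3.6789 , tcp: 0.1612 0.3766 1.0378 , effort: 50.5210 -20.0863 -3.3718 0.1002
step 3 , q: 0.1971 -0.3618 0.2461 0.9006 , dq: 0.8089 0.4471 1.1238 4.6141 , tcp: 0.1614 0.3781 1.0329 , effort: 44.2728 -17.4194 -3.0943 -0.4682
step 4 , q: 0.2062 -0.3565 0.2574 0.9497 , dq: 1.0095 0.6151 1.1238 5.1913 , tcp: 0.1617 0.3803 1.0266 , effort: 38.2723 -14.9327 -2.8195 -0.8180
step 5 , q: 0.2172 -0.3495 0.2682 1.0034 , dq: 1.1794 0.7774 1.0379 5.5355 , tcp: 0.1619 0.3834 1.0192 , effort: 32.6692 -12.6645 -2.5581 -1.0400
step 6 , q: 0.2297 -0.3411 0.2780 1.0597 , dq: 1.3201 0.9232 0.9027 5.7281 , tcp: 0.1621 0.3872 1.0108 , effort: 27.5349 -10.6265 -2.3152 -1.1905
step 7 , q: 0.2434 -0.3312 0.2862 1.1175 , dq: 1.4335 1.0465 0.7410 5.8211 , tcp: 0.1623 0.3917 1.0016 , effort: 22.8923 -8.8149 -2.0919 -1.3038
step 8 , q: 0.2582 -0.3203 0.2927 1.1758 , dq: 1.5218 1.1445 0.5667 5.8477 , tcp: 0.1624 0.3967 0.9916 , effort: 18.7355 -7.2176 -1.8879 -1.3999
step 9 , q: 0.2737 -0.3085 0.2975 1.2342 , dq: 1.5871 1.2160 0.3882 5.8295 , tcp: 0.1624 0.4022 0.9810 , effort: 15.0427 -5.8179 -1.7016 -1.4902
step 10 , q: 0.2898 -0.2961 0.3005 1.2922 , dq: 1.6315 1.2611 0.2106 5.7807 , tcp: 0.1625 0.4080 0.9699 , effort: 11.7839 -4.5979 -1.5313 -1.5805
step 11 , q: 0.3063 -0.2834 0.3018 1.3497 , dq: 1.6571 1.2804 0.0368 5.7108 , tcp: 0.1625 0.4141 0.9582 , effort: 8.9253 -3.5394 -1.3749 -1.6735
step 12 , q: 0.3228 -0.2707 0.3014 1.4064 , dq: 1.6581 1.2537 -0.1029 5.6351 , tcp: 0.1626 0.4204 0.9460 , effort: 6.4448 -2.6320 -1.2577 -1.7740
step 13 , q: 0.3393 -0.2584 0.2998 1.4623 , dq: 1.6440 1.2036 -0.2363 5.5484 , tcp: 0.1626 0.4268 0.9335 , effort: 4.2927 -1.8491 -1.1499 -1.8763
step 14 , q: 0.3556 -0.2468 0.2967 1.5173 , dq: 1.6185 1.1371 -0.3698 5.4520 , tcp: 0.1627 0.4333 0.9206 , effort: 2.4315 -1.1732 -1.0442 -1.9780
step 15 , q: 0.3716 -0.2358 0.2924 1.5713 , dq: 1.5831 1.0554 -0.5024 5.3489 , tcp: 0.1628 0.4397 0.9074 , effort: 0.8286 -0.5907 -0.9405 -2.0776
step 16 , q: 0.3873 -0.2257 0.2867 1.6242 , dq: 1.5394 0.9600 -0.6336 5.2408 , tcp: 0.1629 0.4462 0.8940 , effort: -0.5470 -0.0886 -0.8387 -2.1733
step 17 , q: 0.4024 -0.2167 0.2798 1.6760 , dq: 1.4888 0.8526 -0.7628 5.1289 , tcp: 0.1631 0.4525 0.8803 , effort: -1.7251 0.3449 -0.7385 -2.2630
step 18 , q: 0.4170 -0.2088 0.2715 1.7267 , dq: 1.4328 0.7350 -0.8900 5.0139 , tcp: 0.1633 0.4588 0.8665 , effort: -2.7333 0.7214 -0.6392 -2.3448
step 19 , q: 0.4310 -0.2020 0.2620 1.7763 , dq: 1.3728 0.6089 -1.0148 4.8962 , tcp: 0.1635 0.4649 0.8526 , effort: -3.5981 1.0515 -0.5406 -2.4169
step 20 , q: 0.4444 -0.1966 0.2513 1.8246 , dq: 1.3099 0.4758 -1.1369 4.7760 , tcp: 0.1639 0.4709 0.8387 , effort: -4.3442 1.3453 -0.4418 -2.4777
step 21 , q: 0.4572 -0.1926 0.2393 1.8718 , dq: 1.2452 0.3372 -1.2557 4.6535 , tcp: 0.1643 0.4767 0.8247 , effort: -4.9948 1.6126 -0.3425 -2.5257
step 22 , q: 0.4693 -0.1899 0.2262 1.9177 , dq: 1.1798 0.1947 -1.3706 4.5287 , tcp: 0.1647 0.4823 0.8106 , effort: -5.5717 1.8625 -0.2421 -2.5599
step 23 , q: 0.4808 -0.1887 0.2119 1.9623 , dq: 1.1145 0.0496 -1.4811 4.4020 , tcp: 0.1653 0.4878 0.7966 , effort: -6.0952 2.1036 -0.1399 -2.5794
step 24 , q: 0.4916 -0.1890 0.1966 2.0057 , dq: 1.0512 -0.0945 -1.5892 4.2727 , tcp: 0.1659 0.4931 0.7827 , effort: -6.5854 2.3430 -0.0342 -2.5835
step 25 , q: 0.5018 -0.1906 0.1802 2.0478 , dq: 0.9894 -0.2388 -1.6915 4.1418 , tcp: 0.1666 0.4983 0.7688 , effort: -7.0577 2.5886 0.0740 -2.5722
step 26 , q: 0.5114 -0.1938 0.1628 2.0886 , dq: 0.9296 -0.3831 -1.7866 4.0098 , tcp: 0.1674 0.5033 0.7550 , effort: -7.5275 2.8476 0.1847 -2.5457
step 27 , q: 0.5204 -0.1983 0.1445 2.1280 , dq: 0.8721 -0.5263 -1.8741 3.8772 , tcp: 0.1683 0.5081 0.7413 , effort: -8.0088 3.1260 0.2986 -2.5044
step 28 , q: 0.5288 -0.2043 0.1254 2.1661 , dq: 0.8175 -0.6674 -1.9539 3.7444 , tcp: 0.1693 0.5128 0.7277 , effort: -8.5137 3.4289 0.4158 -2.4486
step 29 , q: 0.5367 -0.2117 0.1055 2.2029 , dq: 0.7661 -0.8055 -2.0256 3.6119 , tcp: 0.1705 0.5174 0.7143 , effort: -9.0522 3.7607 0.5368 -2.3794
step 30 , q: 0.5441 -0.2204 0.0849 2.2384 , dq: 0.7181 -0.9398 -2.0893 3.4801 , tcp: 0.1717 0.5219 0.7010 , effort: -9.6325 4.1245 0.6615 -2.2977
step 31 , q: 0.5511 -0.2304 0.0638 2.2726 , dq: 0.6737 -1.0695 -2.1449 3.3499 , tcp: 0.1731 0.5262 0.6878 , effort: -10.2605 4.5225 0.7898 -2.2046
step 32 , q: 0.5576 -0.2418 0.0421 2.3054 , dq: 0.6331 -1.1941 -2.1925 3.2216 , tcp: 0.1746 0.5304 0.6747 , effort: -10.9400 4.9559 0.9215 -2.1016
step 33 , q: 0.5638 -0.2543 0.0199 2.3370 , dq: 0.5962 -1.3131 -2.2324 3.0960 , tcp: 0.1763 0.5346 0.6617 , effort: -11.6727 5.4249 1.0561 -1.9900
step 34 , q: 0.5696 -0.2680 -0.0025 2.3674 , dq: 0.5629 -1.4261 -2.2647 2.9737 , tcp: 0.1781 0.5386 0.6489 , effort: -12.4586 5.9287 1.1932 -1.8716
step 35 , q: 0.5750 -0.2828 -0.0253 2.3966 , dq: 0.5332 -1.5328 -2.2899 2.8552 , tcp: 0.1801 0.5425 0.6361 , effort: -13.2956 6.4657 1.3320 -1.7478
step 36 , q: 0.5802 -0.2987 -0.0483 2.4246 , dq: 0.5069 -1.6330 -2.3083 2.7411 , tcp: 0.1823 0.5464 0.6235
final q (rad): 0.5802 -0.2987 -0.0483 2.4246


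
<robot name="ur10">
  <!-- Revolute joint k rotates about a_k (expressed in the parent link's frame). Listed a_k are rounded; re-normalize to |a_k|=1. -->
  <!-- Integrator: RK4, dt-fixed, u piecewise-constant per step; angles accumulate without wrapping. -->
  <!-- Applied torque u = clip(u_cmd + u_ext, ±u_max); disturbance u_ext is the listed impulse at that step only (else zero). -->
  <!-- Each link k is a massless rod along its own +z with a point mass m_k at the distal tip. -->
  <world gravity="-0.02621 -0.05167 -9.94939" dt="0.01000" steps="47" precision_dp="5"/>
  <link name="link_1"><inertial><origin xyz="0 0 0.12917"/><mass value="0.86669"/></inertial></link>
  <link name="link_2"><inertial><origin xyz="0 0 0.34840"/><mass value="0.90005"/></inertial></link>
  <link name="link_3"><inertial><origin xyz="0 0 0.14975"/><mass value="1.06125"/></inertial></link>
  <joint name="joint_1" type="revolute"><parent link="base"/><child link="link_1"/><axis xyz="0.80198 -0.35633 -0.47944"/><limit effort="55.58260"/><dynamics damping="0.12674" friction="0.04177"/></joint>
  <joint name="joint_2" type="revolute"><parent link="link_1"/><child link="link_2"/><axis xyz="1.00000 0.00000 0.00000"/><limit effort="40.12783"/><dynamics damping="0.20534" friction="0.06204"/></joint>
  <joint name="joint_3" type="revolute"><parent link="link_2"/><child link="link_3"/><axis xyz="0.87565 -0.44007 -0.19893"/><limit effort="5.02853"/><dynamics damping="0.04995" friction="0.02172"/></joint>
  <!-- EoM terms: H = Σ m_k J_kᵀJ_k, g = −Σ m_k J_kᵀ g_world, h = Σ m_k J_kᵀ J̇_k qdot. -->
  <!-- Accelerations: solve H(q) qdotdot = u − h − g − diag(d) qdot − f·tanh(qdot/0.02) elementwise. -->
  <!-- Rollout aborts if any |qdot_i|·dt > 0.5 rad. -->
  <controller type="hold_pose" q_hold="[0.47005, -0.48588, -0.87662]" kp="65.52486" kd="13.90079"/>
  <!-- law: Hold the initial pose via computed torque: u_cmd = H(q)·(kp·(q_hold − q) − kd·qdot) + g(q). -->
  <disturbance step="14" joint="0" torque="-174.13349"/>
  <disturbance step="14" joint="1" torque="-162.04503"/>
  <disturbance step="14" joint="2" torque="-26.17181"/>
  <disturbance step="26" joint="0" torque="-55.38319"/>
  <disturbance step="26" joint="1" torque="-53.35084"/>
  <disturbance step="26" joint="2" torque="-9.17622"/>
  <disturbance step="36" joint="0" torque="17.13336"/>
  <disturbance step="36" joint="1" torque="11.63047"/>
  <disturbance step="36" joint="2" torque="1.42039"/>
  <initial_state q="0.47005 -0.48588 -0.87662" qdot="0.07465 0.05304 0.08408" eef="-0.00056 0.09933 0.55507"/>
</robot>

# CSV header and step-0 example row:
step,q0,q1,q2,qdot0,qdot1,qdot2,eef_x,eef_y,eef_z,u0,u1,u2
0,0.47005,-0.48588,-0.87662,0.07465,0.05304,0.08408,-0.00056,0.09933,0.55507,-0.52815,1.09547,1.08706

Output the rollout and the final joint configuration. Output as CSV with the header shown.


step,q0,q1,q2,qdot0,qdot1,qdot2,eef_x,eef_y,eef_z,u0,u1,u2
1,0.47078,-0.48543,-0.87587,0.07094,0.03787,0.06594,-0.00077,0.09876,0.55528,-0.46325,1.15939,1.10042
2,0.47146,-0.48510,-0.87530,0.06476,0.02754,0.04839,-0.00094,0.09828,0.55545,-0.40257,1.21846,1.11283
3,0.47207,-0.48486,-0.87490,0.05628,0.02163,0.03172,-0.00109,0.09788,0.55557,-0.34597,1.27275,1.12426
4,0.47258,-0.48466,-0.87465,0.04700,0.01804,0.01812,-0.00120,0.09755,0.55567,-0.29332,1.32257,1.13447
5,0.47301,-0.48450,-0.87451,0.03809,0.01496,0.00974,-0.00130,0.09728,0.55574,-0.24450,1.36823,1.14316
6,0.47335,-0.48436,-0.87444,0.02962,0.01238,0.00549,-0.00137,0.09707,0.55580,-0.19944,1.40989,1.15049
7,0.47361,-0.48425,-0.87440,0.02192,0.01014,0.00337,-0.00143,0.09691,0.55584,-0.15816,1.44780,1.15683
8,0.47379,-0.48416,-0.87437,0.01544,0.00785,0.00226,-0.00147,0.09678,0.55587,-0.12074,1.48215,1.16246
9,0.47392,-0.48409,-0.87435,0.01024,0.00544,0.00150,-0.00150,0.09670,0.55589,-0.08720,1.51303,1.16751
10,0.47400,-0.48404,-0.87434,0.00615,0.00303,0.00088,-0.00151,0.09664,0.55590,-0.05735,1.54062,1.17204
11,0.47404,-0.48402,-0.87434,0.00310,0.00055,0.00046,-0.00152,0.09661,0.55591,-0.03093,1.56516,1.17608
12,0.47404,-0.48401,-0.87435,0.00119,-0.00230,0.00054,-0.00152,0.09661,0.55591,-0.00760,1.58699,1.17965
13,0.47402,-0.48401,-0.87437,0.00048,-0.00574,0.00134,-0.00152,0.09662,0.55591,0.01302,1.60649,1.18280
14,0.47397,-0.48402,-0.87440,-0.00030,-0.00836,0.00186,-0.00151,0.09665,0.55590,-55.58260,-40.12783,-5.02853
15,0.44830,-0.46226,-0.88291,-4.95340,4.14865,-1.54099,0.00016,0.09961,0.55601,7.98426,7.62938,2.06851
16,0.40591,-0.42801,-0.89403,-3.59227,2.78114,-0.75019,0.00316,0.10500,0.55616,7.30350,7.13206,1.98010
17,0.37505,-0.40510,-0.89905,-2.62210,1.84977,-0.29045,0.00555,0.10957,0.55622,6.68404,6.67771,1.90535
18,0.35253,-0.39001,-0.90050,-1.90800,1.19892,-0.02025,0.00742,0.11345,0.55622,6.11420,6.25713,1.83975
19,0.33621,-0.38040,-0.89996,-1.37337,0.74466,0.10991,0.00884,0.11670,0.55618,5.58710,5.86479,1.78547
20,0.32459,-0.37464,-0.89852,-0.96185,0.41822,0.17144,0.00992,0.11941,0.55609,5.09836,5.49751,1.73644
21,0.31662,-0.37169,-0.89667,-0.64020,0.18109,0.19489,0.01070,0.12162,0.55596,4.64501,5.15347,1.69087
22,0.31151,-0.37077,-0.89470,-0.38933,0.01224,0.19335,0.01125,0.12339,0.55582,4.22472,4.83060,1.64835
23,0.30847,-0.37107,-0.89294,-0.22772,-0.06314,0.15350,0.01162,0.12477,0.55567,3.83559,4.51568,1.60867
24,0.30681,-0.37193,-0.89163,-0.10499,-0.10577,0.10780,0.01186,0.12578,0.55551,3.47589,4.21994,1.57171
25,0.30626,-0.37313,-0.89077,-0.00719,-0.13172,0.06439,0.01199,0.12647,0.55537,3.14471,3.94588,1.53735
26,0.30649,-0.37442,-0.89035,0.05009,-0.12305,0.01848,0.01205,0.12688,0.55524,-52.53448,-40.12783,-5.02853
27,0.29144,-0.36525,-0.89233,-2.98444,1.86635,-0.35297,0.01345,0.12996,0.55485,10.49951,9.75131,2.40301
28,0.26569,-0.34998,-0.89442,-2.19167,1.21769,-0.08538,0.01585,0.13531,0.55420,9.58166,9.01895,2.28481
29,0.24694,-0.34025,-0.89446,-1.57532,0.74929,0.05802,0.01765,0.13970,0.55362,8.72861,8.34392,2.18122
30,0.23368,-0.33452,-0.89354,-1.08875,0.40895,0.11904,0.01896,0.14323,0.55310,7.93559,7.71869,2.08986
31,0.22478,-0.33173,-0.89221,-0.69882,0.15685,0.14271,0.01987,0.14599,0.55264,7.19906,7.13828,2.00567
32,0.21938,-0.33112,-0.89077,-0.39235,-0.01982,0.13867,0.02046,0.14808,0.55225,6.51610,6.59645,1.92780
33,0.21653,-0.33176,-0.88957,-0.18032,-0.10426,0.09933,0.02081,0.14955,0.55193,5.88436,6.07941,1.85571
34,0.21560,-0.33310,-0.88877,-0.00952,-0.16059,0.05846,0.02098,0.15048,0.55167,5.30196,5.60065,1.78902
35,0.21611,-0.33480,-0.88841,0.10736,-0.17397,0.01464,0.02100,0.15093,0.55149,4.77554,5.15874,1.72717
36,0.21765,-0.33656,-0.88841,0.20159,-0.18003,-0.01018,0.02091,0.15097,0.55138,21.42686,16.38243,3.08797
37,0.22783,-0.34488,-0.88828,1.81525,-1.45908,0.02717,0.02014,0.14984,0.55124,1.39206,2.69366,1.40814
38,0.24449,-0.35768,-0.88843,1.52353,-1.11007,-0.04970,0.01887,0.14769,0.55109,1.18428,2.45636,1.36988
39,0.25851,-0.36737,-0.88917,1.28684,-0.83496,-0.09686,0.01779,0.14547,0.55106,1.00313,2.25408,1.33513
40,0.27040,-0.37461,-0.89030,1.09582,-0.61926,-0.12713,0.01684,0.14322,0.55112,0.84480,2.08117,1.30497
41,0.28057,-0.37994,-0.89166,0.94266,-0.45248,-0.14320,0.01599,0.14096,0.55126,0.70633,1.93312,1.27875
42,0.28937,-0.38381,-0.89312,0.82013,-0.32505,-0.14812,0.01521,0.13873,0.55145,0.58531,1.80629,1.25595
43,0.29706,-0.38656,-0.89459,0.72192,-0.22871,-0.14485,0.01448,0.13652,0.55170,0.47974,1.69772,1.23617
44,0.30387,-0.38848,-0.89600,0.64281,-0.15666,-0.13595,0.01380,0.13436,0.55198,0.38796,1.60496,1.21905
45,0.30997,-0.38977,-0.89730,0.57856,-0.10336,-0.12352,0.01315,0.13225,0.55229,0.30849,1.52597,1.20431
46,0.31549,-0.39060,-0.89847,0.52584,-0.06448,-0.10914,0.01253,0.13020,0.55262,0.24005,1.45900,1.19168
47,0.32052,-0.39110,-0.89948,0.48243,-0.03709,-0.09370,0.01194,0.12822,0.55296,,,
# final q (rad): 0.32052 -0.39110 -0.89948


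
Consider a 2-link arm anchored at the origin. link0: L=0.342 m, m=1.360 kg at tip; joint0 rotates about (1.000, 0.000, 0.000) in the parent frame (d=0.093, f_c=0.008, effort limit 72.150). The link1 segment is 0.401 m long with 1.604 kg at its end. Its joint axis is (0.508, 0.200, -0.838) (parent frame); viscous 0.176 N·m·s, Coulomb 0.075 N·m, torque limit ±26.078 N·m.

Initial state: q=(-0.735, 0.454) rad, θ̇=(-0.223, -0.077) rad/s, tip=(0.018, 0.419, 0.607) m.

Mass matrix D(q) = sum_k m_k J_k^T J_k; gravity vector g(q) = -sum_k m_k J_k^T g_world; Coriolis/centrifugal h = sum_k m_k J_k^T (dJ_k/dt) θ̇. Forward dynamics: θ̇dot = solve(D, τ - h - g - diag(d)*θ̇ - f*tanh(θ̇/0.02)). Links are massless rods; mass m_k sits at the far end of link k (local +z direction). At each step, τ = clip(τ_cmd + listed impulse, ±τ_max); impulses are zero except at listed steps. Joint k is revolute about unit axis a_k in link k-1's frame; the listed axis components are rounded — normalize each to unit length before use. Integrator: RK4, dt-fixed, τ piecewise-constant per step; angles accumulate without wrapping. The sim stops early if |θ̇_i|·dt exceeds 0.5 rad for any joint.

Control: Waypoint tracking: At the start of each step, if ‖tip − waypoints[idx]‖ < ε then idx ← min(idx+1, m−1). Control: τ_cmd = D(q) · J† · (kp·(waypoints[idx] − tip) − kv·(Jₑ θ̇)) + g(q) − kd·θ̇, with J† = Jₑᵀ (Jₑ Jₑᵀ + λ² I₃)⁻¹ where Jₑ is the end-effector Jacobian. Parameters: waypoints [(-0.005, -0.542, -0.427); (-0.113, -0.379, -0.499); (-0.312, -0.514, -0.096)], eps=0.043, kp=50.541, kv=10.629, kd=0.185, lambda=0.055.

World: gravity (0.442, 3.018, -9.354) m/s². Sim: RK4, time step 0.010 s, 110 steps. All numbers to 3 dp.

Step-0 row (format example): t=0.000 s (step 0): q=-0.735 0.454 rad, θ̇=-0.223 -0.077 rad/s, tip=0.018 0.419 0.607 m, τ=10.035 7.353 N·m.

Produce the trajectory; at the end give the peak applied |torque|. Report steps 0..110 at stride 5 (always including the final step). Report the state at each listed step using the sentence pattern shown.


t=0.050 s (step 5): q=-0.835 0.794 rad, θ̇=-2.675 9.575 rad/s, tip=0.006 0.413 0.597 m, τ=16.964 6.122 N·m.
t=0.100 s (step 10): q=-0.943 1.233 rad, θ̇=-1.577 8.007 rad/s, tip=-0.038 0.397 0.581 m, τ=21.826 5.304 N·m.
t=0.150 s (step 15): q=-0.994 1.609 rad, θ̇=-0.472 7.195 rad/s, tip=-0.097 0.370 0.567 m, τ=20.404 3.367 N·m.
t=0.200 s (step 20): q=-0.991 1.962 rad, θ̇=0.608 6.987 rad/s, tip=-0.162 0.329 0.552 m, τ=18.897 1.388 N·m.
t=0.250 s (step 25): q=-0.930 2.314 rad, θ̇=1.850 7.176 rad/s, tip=-0.227 0.278 0.535 m, τ=18.004 -0.656 N·m.
t=0.300 s (step 30): q=-0.800 2.685 rad, θ̇=3.447 7.746 rad/s, tip=-0.289 0.219 0.516 m, τ=17.860 -2.851 N·m.
t=0.350 s (step 35): q=-0.579 3.092 rad, θ̇=5.369 8.441 rad/s, tip=-0.337 0.155 0.501 m, τ=18.242 -5.066 N·m.
t=0.400 s (step 40): q=-0.299 3.447 rad, θ̇=4.822 3.626 rad/s, tip=-0.358 0.083 0.508 m, τ=-0.776 -4.419 N·m.
t=0.450 s (step 45): q=-0.157 3.359 rad, θ̇=1.812 -4.600 rad/s, tip=-0.355 -0.009 0.514 m, τ=10.917 -2.861 N·m.
t=0.500 s (step 50): q=-0.021 3.213 rad, θ̇=3.716 -1.229 rad/s, tip=-0.347 -0.109 0.507 m, τ=14.195 -2.725 N·m.
t=0.550 s (step 55): q=0.198 3.185 rad, θ̇=4.833 -0.340 rad/s, tip=-0.345 -0.222 0.470 m, τ=7.568 -1.942 N·m.
t=0.600 s (step 60): q=0.447 3.147 rad, θ̇=5.057 -1.345 rad/s, tip=-0.342 -0.338 0.397 m, τ=0.083 -0.433 N·m.
t=0.650 s (step 65): q=0.695 3.044 rad, θ̇=4.784 -2.786 rad/s, tip=-0.333 -0.441 0.289 m, τ=-7.295 1.181 N·m.
t=0.700 s (step 70): q=0.922 2.874 rad, θ̇=4.287 -3.902 rad/s, tip=-0.314 -0.517 0.159 m, τ=-13.694 2.265 N·m.
t=0.750 s (step 75): q=1.122 2.664 rad, θ̇=3.739 -4.413 rad/s, tip=-0.285 -0.562 0.026 m, τ=-18.424 2.551 N·m.
t=0.800 s (step 80): q=1.296 2.441 rad, θ̇=3.200 -4.402 rad/s, tip=-0.249 -0.580 -0.096 m, τ=-21.343 2.155 N·m.
t=0.850 s (step 85): q=1.443 2.229 rad, θ̇=2.676 -4.063 rad/s, tip=-0.212 -0.580 -0.197 m, τ=-22.639 1.366 N·m.
t=0.900 s (step 90): q=1.564 2.038 rad, θ̇=2.172 -3.557 rad/s, tip=-0.176 -0.572 -0.275 m, τ=-22.690 0.479 N·m.
t=0.950 s (step 95): q=1.660 1.874 rad, θ̇=1.704 -2.995 rad/s, tip=-0.145 -0.560 -0.333 m, τ=-21.941 -0.305 N·m.
t=1.000 s (step 100): q=1.735 1.737 rad, θ̇=1.290 -2.454 rad/s, tip=-0.120 -0.550 -0.374 m, τ=-20.788 -0.897 N·m.
t=1.050 s (step 105): q=1.791 1.627 rad, θ̇=0.940 -1.975 rad/s, tip=-0.100 -0.542 -0.402 m, τ=-19.525 -1.296 N·m.
t=1.100 s (step 110): q=1.830 1.538 rad, θ̇=0.661 -1.579 rad/s, tip=-0.085 -0.537 -0.421 m.
max |τ| (N·m): 22.791
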